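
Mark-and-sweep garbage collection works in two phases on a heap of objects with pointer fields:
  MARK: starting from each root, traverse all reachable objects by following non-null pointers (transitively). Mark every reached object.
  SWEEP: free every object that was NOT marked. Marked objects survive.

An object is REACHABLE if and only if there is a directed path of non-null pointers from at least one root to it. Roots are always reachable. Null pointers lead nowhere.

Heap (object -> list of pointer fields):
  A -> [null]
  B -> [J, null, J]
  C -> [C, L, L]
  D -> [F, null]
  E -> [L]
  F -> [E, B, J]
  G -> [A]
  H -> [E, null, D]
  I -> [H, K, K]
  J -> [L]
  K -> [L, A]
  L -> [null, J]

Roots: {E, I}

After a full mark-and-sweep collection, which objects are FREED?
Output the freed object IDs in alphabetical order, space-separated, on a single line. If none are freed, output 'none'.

Roots: E I
Mark E: refs=L, marked=E
Mark I: refs=H K K, marked=E I
Mark L: refs=null J, marked=E I L
Mark H: refs=E null D, marked=E H I L
Mark K: refs=L A, marked=E H I K L
Mark J: refs=L, marked=E H I J K L
Mark D: refs=F null, marked=D E H I J K L
Mark A: refs=null, marked=A D E H I J K L
Mark F: refs=E B J, marked=A D E F H I J K L
Mark B: refs=J null J, marked=A B D E F H I J K L
Unmarked (collected): C G

Answer: C G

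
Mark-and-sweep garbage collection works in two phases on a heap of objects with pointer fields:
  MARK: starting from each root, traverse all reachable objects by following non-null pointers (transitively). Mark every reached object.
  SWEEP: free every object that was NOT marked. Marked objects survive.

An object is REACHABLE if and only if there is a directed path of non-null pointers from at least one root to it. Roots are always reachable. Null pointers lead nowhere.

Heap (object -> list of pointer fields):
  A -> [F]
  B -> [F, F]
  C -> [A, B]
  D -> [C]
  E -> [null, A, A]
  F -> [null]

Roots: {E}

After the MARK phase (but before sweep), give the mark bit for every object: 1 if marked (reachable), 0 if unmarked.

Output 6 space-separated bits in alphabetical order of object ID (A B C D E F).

Answer: 1 0 0 0 1 1

Derivation:
Roots: E
Mark E: refs=null A A, marked=E
Mark A: refs=F, marked=A E
Mark F: refs=null, marked=A E F
Unmarked (collected): B C D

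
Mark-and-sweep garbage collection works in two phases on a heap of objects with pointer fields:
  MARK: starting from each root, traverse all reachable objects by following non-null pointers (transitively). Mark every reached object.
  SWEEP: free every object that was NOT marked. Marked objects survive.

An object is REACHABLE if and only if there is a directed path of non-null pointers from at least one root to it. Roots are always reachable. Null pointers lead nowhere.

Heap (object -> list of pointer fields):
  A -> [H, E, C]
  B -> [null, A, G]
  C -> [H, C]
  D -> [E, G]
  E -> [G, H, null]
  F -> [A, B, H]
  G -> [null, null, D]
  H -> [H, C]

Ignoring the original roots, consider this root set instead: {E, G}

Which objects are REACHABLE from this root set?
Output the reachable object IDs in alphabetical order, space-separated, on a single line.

Answer: C D E G H

Derivation:
Roots: E G
Mark E: refs=G H null, marked=E
Mark G: refs=null null D, marked=E G
Mark H: refs=H C, marked=E G H
Mark D: refs=E G, marked=D E G H
Mark C: refs=H C, marked=C D E G H
Unmarked (collected): A B F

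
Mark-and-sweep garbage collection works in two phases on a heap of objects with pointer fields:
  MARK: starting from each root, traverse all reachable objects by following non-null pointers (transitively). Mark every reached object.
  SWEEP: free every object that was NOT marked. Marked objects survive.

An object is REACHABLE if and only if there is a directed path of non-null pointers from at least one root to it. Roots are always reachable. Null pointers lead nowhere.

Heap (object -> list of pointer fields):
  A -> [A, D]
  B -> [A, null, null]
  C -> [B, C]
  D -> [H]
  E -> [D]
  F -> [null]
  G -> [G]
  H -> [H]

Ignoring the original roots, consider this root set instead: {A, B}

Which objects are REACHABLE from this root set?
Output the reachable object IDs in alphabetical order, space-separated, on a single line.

Answer: A B D H

Derivation:
Roots: A B
Mark A: refs=A D, marked=A
Mark B: refs=A null null, marked=A B
Mark D: refs=H, marked=A B D
Mark H: refs=H, marked=A B D H
Unmarked (collected): C E F G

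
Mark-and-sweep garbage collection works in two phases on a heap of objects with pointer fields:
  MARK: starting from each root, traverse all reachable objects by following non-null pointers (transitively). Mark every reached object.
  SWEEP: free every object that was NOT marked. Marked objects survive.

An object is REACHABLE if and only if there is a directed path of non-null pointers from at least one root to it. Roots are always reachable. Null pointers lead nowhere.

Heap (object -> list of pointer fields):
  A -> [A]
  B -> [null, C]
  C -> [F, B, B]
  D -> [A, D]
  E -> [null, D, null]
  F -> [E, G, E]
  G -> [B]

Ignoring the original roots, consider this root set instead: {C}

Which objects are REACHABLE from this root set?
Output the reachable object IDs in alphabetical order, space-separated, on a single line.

Roots: C
Mark C: refs=F B B, marked=C
Mark F: refs=E G E, marked=C F
Mark B: refs=null C, marked=B C F
Mark E: refs=null D null, marked=B C E F
Mark G: refs=B, marked=B C E F G
Mark D: refs=A D, marked=B C D E F G
Mark A: refs=A, marked=A B C D E F G
Unmarked (collected): (none)

Answer: A B C D E F G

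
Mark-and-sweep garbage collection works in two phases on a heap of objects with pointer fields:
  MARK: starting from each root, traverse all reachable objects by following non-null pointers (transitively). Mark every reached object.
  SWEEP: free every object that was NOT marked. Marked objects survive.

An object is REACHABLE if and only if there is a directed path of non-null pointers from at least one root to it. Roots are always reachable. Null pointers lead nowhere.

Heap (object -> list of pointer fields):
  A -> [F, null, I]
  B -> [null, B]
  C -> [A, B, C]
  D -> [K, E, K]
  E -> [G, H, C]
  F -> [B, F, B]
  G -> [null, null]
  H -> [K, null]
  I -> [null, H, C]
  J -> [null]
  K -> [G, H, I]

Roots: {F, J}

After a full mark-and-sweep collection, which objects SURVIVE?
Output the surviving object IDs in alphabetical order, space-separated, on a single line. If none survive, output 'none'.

Roots: F J
Mark F: refs=B F B, marked=F
Mark J: refs=null, marked=F J
Mark B: refs=null B, marked=B F J
Unmarked (collected): A C D E G H I K

Answer: B F J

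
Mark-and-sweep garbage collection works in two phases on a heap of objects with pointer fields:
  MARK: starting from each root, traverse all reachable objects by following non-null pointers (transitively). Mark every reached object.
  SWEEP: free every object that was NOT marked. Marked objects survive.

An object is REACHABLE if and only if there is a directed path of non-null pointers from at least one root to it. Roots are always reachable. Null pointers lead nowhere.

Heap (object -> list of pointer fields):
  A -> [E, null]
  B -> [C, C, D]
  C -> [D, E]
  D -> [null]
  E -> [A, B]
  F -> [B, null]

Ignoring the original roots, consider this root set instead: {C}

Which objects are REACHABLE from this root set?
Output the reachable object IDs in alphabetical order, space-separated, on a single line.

Answer: A B C D E

Derivation:
Roots: C
Mark C: refs=D E, marked=C
Mark D: refs=null, marked=C D
Mark E: refs=A B, marked=C D E
Mark A: refs=E null, marked=A C D E
Mark B: refs=C C D, marked=A B C D E
Unmarked (collected): F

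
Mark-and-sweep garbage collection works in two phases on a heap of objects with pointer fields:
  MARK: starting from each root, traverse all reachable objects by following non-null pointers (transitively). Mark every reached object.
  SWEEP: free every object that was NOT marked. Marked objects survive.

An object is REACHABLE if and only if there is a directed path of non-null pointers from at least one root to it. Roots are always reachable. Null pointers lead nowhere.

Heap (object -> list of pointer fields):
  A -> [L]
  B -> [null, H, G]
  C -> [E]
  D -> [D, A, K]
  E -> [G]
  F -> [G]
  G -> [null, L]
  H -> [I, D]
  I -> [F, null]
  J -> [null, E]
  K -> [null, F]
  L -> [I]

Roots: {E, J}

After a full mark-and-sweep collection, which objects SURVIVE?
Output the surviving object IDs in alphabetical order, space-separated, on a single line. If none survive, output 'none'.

Roots: E J
Mark E: refs=G, marked=E
Mark J: refs=null E, marked=E J
Mark G: refs=null L, marked=E G J
Mark L: refs=I, marked=E G J L
Mark I: refs=F null, marked=E G I J L
Mark F: refs=G, marked=E F G I J L
Unmarked (collected): A B C D H K

Answer: E F G I J L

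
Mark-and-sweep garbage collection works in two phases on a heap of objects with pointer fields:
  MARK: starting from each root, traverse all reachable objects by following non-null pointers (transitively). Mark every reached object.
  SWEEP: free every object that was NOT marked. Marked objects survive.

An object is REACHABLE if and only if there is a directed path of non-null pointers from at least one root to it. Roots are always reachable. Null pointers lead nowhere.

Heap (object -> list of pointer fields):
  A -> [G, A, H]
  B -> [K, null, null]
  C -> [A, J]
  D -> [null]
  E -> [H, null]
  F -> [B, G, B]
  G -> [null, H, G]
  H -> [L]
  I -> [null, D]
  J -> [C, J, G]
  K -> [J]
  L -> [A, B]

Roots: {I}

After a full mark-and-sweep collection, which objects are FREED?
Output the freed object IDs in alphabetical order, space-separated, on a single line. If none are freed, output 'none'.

Roots: I
Mark I: refs=null D, marked=I
Mark D: refs=null, marked=D I
Unmarked (collected): A B C E F G H J K L

Answer: A B C E F G H J K L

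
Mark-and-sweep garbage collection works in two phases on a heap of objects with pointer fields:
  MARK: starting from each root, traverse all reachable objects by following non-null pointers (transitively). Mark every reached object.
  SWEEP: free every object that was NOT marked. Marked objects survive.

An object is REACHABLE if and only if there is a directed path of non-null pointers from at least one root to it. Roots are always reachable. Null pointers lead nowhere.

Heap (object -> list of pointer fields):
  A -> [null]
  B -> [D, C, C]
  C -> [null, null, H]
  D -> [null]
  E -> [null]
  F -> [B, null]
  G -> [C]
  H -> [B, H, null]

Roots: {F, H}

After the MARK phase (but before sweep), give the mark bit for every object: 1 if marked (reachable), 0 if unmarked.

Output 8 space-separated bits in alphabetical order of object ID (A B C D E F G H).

Answer: 0 1 1 1 0 1 0 1

Derivation:
Roots: F H
Mark F: refs=B null, marked=F
Mark H: refs=B H null, marked=F H
Mark B: refs=D C C, marked=B F H
Mark D: refs=null, marked=B D F H
Mark C: refs=null null H, marked=B C D F H
Unmarked (collected): A E G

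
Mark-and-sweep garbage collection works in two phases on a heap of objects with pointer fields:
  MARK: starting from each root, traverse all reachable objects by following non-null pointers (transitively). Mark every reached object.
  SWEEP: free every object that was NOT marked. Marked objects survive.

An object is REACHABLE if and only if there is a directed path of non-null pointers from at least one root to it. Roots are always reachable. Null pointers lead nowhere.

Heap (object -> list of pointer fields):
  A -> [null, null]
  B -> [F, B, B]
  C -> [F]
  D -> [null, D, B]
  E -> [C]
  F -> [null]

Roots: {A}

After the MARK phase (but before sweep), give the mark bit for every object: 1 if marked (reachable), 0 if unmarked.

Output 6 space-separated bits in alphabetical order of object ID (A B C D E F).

Roots: A
Mark A: refs=null null, marked=A
Unmarked (collected): B C D E F

Answer: 1 0 0 0 0 0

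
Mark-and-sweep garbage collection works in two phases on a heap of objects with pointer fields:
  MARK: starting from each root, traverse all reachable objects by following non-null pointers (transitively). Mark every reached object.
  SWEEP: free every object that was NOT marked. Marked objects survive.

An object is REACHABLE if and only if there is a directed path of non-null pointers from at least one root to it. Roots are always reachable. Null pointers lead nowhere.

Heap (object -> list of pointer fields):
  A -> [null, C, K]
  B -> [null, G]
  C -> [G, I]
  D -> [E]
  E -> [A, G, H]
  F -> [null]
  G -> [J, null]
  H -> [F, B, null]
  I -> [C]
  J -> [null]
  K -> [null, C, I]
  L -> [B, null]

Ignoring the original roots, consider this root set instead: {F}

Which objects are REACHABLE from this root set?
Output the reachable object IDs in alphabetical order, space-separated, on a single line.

Roots: F
Mark F: refs=null, marked=F
Unmarked (collected): A B C D E G H I J K L

Answer: F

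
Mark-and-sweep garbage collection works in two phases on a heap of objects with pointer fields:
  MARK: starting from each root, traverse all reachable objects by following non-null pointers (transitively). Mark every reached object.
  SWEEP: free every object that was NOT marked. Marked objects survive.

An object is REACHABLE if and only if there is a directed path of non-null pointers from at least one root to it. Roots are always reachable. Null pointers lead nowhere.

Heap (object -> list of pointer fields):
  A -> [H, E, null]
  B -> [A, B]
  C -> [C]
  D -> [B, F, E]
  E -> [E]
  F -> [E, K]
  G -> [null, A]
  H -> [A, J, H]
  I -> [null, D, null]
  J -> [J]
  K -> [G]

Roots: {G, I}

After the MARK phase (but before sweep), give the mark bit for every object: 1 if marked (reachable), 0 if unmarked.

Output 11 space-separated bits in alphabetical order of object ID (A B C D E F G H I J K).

Roots: G I
Mark G: refs=null A, marked=G
Mark I: refs=null D null, marked=G I
Mark A: refs=H E null, marked=A G I
Mark D: refs=B F E, marked=A D G I
Mark H: refs=A J H, marked=A D G H I
Mark E: refs=E, marked=A D E G H I
Mark B: refs=A B, marked=A B D E G H I
Mark F: refs=E K, marked=A B D E F G H I
Mark J: refs=J, marked=A B D E F G H I J
Mark K: refs=G, marked=A B D E F G H I J K
Unmarked (collected): C

Answer: 1 1 0 1 1 1 1 1 1 1 1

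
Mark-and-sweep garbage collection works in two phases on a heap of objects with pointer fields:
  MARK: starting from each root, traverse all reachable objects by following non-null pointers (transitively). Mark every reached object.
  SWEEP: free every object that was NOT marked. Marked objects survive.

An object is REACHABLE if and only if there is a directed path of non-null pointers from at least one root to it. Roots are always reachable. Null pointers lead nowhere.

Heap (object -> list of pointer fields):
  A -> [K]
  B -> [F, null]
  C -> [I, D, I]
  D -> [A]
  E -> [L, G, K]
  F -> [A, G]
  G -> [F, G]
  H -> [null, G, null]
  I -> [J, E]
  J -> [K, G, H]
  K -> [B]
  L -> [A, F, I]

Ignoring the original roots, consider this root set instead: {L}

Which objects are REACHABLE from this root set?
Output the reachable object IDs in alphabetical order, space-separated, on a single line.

Answer: A B E F G H I J K L

Derivation:
Roots: L
Mark L: refs=A F I, marked=L
Mark A: refs=K, marked=A L
Mark F: refs=A G, marked=A F L
Mark I: refs=J E, marked=A F I L
Mark K: refs=B, marked=A F I K L
Mark G: refs=F G, marked=A F G I K L
Mark J: refs=K G H, marked=A F G I J K L
Mark E: refs=L G K, marked=A E F G I J K L
Mark B: refs=F null, marked=A B E F G I J K L
Mark H: refs=null G null, marked=A B E F G H I J K L
Unmarked (collected): C D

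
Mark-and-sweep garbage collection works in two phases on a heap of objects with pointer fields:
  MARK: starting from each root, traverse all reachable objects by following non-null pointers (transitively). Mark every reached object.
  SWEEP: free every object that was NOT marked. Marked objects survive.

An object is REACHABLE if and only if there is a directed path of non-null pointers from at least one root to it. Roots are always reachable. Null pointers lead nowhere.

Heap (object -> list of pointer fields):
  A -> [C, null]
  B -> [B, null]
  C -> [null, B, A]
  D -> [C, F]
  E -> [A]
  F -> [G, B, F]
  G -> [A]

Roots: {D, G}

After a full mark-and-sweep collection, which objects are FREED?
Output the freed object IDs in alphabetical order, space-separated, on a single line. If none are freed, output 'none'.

Roots: D G
Mark D: refs=C F, marked=D
Mark G: refs=A, marked=D G
Mark C: refs=null B A, marked=C D G
Mark F: refs=G B F, marked=C D F G
Mark A: refs=C null, marked=A C D F G
Mark B: refs=B null, marked=A B C D F G
Unmarked (collected): E

Answer: E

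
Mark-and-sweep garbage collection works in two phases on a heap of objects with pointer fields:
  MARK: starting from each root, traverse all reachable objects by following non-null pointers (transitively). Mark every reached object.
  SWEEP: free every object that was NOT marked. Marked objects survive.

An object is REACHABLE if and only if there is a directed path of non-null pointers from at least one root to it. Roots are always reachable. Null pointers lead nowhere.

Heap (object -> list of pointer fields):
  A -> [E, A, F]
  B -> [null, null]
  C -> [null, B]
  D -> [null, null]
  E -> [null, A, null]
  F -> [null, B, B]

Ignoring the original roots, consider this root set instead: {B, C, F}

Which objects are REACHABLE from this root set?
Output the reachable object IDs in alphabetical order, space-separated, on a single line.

Roots: B C F
Mark B: refs=null null, marked=B
Mark C: refs=null B, marked=B C
Mark F: refs=null B B, marked=B C F
Unmarked (collected): A D E

Answer: B C F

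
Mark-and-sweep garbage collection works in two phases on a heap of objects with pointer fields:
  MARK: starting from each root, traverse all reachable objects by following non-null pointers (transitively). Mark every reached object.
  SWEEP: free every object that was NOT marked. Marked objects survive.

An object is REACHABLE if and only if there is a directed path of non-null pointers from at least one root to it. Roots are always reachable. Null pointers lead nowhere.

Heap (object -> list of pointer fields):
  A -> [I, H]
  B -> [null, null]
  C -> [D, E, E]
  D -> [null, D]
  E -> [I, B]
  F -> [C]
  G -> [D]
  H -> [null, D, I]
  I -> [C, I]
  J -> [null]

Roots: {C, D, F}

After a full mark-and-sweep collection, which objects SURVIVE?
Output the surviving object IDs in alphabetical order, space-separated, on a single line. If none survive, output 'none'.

Answer: B C D E F I

Derivation:
Roots: C D F
Mark C: refs=D E E, marked=C
Mark D: refs=null D, marked=C D
Mark F: refs=C, marked=C D F
Mark E: refs=I B, marked=C D E F
Mark I: refs=C I, marked=C D E F I
Mark B: refs=null null, marked=B C D E F I
Unmarked (collected): A G H J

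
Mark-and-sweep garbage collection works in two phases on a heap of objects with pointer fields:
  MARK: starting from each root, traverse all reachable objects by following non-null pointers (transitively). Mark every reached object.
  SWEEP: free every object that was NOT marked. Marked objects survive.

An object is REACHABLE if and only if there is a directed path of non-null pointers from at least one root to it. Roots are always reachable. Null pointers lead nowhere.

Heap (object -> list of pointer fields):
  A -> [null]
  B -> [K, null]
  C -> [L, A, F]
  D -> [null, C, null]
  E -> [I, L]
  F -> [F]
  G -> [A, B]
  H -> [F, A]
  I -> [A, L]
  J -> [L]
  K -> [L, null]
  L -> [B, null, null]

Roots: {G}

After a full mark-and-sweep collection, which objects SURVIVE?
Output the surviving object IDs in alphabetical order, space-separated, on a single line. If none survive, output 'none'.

Answer: A B G K L

Derivation:
Roots: G
Mark G: refs=A B, marked=G
Mark A: refs=null, marked=A G
Mark B: refs=K null, marked=A B G
Mark K: refs=L null, marked=A B G K
Mark L: refs=B null null, marked=A B G K L
Unmarked (collected): C D E F H I J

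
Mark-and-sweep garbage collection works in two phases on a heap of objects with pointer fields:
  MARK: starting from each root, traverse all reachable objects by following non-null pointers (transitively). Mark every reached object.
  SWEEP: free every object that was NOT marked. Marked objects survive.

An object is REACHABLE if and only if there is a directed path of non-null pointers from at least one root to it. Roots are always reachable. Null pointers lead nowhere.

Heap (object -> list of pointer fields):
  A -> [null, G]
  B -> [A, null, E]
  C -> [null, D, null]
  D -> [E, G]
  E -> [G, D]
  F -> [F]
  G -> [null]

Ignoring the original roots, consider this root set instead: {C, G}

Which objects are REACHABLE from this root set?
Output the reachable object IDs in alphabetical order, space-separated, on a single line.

Roots: C G
Mark C: refs=null D null, marked=C
Mark G: refs=null, marked=C G
Mark D: refs=E G, marked=C D G
Mark E: refs=G D, marked=C D E G
Unmarked (collected): A B F

Answer: C D E G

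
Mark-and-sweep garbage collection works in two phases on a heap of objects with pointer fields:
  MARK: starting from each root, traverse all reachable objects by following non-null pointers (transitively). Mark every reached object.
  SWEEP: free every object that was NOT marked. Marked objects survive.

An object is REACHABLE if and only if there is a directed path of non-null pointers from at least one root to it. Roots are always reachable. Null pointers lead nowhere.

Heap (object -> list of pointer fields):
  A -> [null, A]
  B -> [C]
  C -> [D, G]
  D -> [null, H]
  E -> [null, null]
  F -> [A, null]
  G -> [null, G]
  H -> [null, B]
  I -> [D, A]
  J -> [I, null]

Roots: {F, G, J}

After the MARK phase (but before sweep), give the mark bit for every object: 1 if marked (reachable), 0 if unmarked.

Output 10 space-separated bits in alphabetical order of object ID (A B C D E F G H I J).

Answer: 1 1 1 1 0 1 1 1 1 1

Derivation:
Roots: F G J
Mark F: refs=A null, marked=F
Mark G: refs=null G, marked=F G
Mark J: refs=I null, marked=F G J
Mark A: refs=null A, marked=A F G J
Mark I: refs=D A, marked=A F G I J
Mark D: refs=null H, marked=A D F G I J
Mark H: refs=null B, marked=A D F G H I J
Mark B: refs=C, marked=A B D F G H I J
Mark C: refs=D G, marked=A B C D F G H I J
Unmarked (collected): E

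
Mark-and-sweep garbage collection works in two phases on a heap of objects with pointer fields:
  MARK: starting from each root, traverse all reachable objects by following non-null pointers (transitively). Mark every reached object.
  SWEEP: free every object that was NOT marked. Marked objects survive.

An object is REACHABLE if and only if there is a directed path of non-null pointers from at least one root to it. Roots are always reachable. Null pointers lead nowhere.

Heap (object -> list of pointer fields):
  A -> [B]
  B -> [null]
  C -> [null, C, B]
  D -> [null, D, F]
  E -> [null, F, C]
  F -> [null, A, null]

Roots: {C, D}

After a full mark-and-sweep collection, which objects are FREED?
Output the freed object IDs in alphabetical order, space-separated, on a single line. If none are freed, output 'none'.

Roots: C D
Mark C: refs=null C B, marked=C
Mark D: refs=null D F, marked=C D
Mark B: refs=null, marked=B C D
Mark F: refs=null A null, marked=B C D F
Mark A: refs=B, marked=A B C D F
Unmarked (collected): E

Answer: E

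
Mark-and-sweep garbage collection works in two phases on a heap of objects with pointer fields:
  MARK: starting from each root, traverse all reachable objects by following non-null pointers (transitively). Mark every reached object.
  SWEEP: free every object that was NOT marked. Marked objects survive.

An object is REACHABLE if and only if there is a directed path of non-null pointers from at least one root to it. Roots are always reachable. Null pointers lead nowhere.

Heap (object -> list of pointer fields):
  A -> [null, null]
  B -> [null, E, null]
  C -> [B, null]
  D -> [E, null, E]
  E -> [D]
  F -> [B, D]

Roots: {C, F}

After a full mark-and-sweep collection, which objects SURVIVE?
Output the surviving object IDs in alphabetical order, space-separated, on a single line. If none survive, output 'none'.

Roots: C F
Mark C: refs=B null, marked=C
Mark F: refs=B D, marked=C F
Mark B: refs=null E null, marked=B C F
Mark D: refs=E null E, marked=B C D F
Mark E: refs=D, marked=B C D E F
Unmarked (collected): A

Answer: B C D E F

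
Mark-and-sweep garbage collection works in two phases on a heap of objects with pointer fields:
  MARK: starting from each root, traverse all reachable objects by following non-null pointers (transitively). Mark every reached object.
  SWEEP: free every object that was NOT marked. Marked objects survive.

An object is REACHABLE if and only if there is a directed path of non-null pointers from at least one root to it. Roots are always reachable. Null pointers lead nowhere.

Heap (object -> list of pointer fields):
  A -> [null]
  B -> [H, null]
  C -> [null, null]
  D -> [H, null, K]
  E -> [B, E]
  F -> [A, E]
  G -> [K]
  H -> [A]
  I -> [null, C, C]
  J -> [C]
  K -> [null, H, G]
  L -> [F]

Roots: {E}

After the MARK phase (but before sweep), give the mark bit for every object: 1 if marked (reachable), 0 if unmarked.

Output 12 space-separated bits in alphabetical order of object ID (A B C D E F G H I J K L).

Answer: 1 1 0 0 1 0 0 1 0 0 0 0

Derivation:
Roots: E
Mark E: refs=B E, marked=E
Mark B: refs=H null, marked=B E
Mark H: refs=A, marked=B E H
Mark A: refs=null, marked=A B E H
Unmarked (collected): C D F G I J K L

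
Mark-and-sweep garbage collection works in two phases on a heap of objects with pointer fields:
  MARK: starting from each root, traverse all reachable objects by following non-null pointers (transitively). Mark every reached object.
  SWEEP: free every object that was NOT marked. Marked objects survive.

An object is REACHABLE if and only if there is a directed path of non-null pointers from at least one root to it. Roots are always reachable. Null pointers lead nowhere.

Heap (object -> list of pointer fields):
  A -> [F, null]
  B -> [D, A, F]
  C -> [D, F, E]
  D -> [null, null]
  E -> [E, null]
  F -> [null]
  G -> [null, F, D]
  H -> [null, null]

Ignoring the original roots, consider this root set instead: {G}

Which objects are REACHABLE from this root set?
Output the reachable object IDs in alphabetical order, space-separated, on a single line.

Roots: G
Mark G: refs=null F D, marked=G
Mark F: refs=null, marked=F G
Mark D: refs=null null, marked=D F G
Unmarked (collected): A B C E H

Answer: D F G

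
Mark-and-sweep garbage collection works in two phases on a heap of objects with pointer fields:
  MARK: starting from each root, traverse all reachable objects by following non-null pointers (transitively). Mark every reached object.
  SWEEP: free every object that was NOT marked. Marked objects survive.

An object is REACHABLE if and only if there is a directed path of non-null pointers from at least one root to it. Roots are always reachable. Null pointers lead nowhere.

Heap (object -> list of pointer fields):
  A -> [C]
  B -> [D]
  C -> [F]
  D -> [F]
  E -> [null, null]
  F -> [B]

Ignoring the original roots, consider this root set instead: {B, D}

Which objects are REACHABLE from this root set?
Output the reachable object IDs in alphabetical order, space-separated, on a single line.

Answer: B D F

Derivation:
Roots: B D
Mark B: refs=D, marked=B
Mark D: refs=F, marked=B D
Mark F: refs=B, marked=B D F
Unmarked (collected): A C E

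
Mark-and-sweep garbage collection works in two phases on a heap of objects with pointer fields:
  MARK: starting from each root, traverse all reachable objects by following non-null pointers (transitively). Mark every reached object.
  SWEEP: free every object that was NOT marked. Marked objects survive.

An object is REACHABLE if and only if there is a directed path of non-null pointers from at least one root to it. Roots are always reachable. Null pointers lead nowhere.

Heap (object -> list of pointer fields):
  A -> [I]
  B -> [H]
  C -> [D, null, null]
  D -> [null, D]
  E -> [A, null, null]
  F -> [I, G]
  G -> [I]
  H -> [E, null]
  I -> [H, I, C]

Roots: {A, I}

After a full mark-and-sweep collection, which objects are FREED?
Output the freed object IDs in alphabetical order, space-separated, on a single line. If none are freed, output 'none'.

Roots: A I
Mark A: refs=I, marked=A
Mark I: refs=H I C, marked=A I
Mark H: refs=E null, marked=A H I
Mark C: refs=D null null, marked=A C H I
Mark E: refs=A null null, marked=A C E H I
Mark D: refs=null D, marked=A C D E H I
Unmarked (collected): B F G

Answer: B F G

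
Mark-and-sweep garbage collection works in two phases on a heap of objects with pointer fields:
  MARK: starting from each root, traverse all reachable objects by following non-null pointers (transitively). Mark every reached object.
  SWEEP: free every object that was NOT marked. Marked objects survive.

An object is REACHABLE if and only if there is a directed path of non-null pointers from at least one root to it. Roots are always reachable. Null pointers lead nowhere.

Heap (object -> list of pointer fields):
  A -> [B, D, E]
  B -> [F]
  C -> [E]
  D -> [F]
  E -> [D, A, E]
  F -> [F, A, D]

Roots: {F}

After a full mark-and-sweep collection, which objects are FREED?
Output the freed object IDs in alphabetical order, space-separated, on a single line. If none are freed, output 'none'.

Answer: C

Derivation:
Roots: F
Mark F: refs=F A D, marked=F
Mark A: refs=B D E, marked=A F
Mark D: refs=F, marked=A D F
Mark B: refs=F, marked=A B D F
Mark E: refs=D A E, marked=A B D E F
Unmarked (collected): C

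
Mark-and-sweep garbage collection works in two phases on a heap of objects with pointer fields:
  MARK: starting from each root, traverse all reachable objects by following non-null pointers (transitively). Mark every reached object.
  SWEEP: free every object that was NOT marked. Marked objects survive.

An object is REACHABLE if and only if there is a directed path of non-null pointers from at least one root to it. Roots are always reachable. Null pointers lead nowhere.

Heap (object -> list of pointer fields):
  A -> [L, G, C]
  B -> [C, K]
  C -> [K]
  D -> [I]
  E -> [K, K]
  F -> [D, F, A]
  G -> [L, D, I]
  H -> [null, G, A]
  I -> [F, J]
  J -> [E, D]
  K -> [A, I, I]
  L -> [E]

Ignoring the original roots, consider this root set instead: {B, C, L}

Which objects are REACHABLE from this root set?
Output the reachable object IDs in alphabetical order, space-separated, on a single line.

Answer: A B C D E F G I J K L

Derivation:
Roots: B C L
Mark B: refs=C K, marked=B
Mark C: refs=K, marked=B C
Mark L: refs=E, marked=B C L
Mark K: refs=A I I, marked=B C K L
Mark E: refs=K K, marked=B C E K L
Mark A: refs=L G C, marked=A B C E K L
Mark I: refs=F J, marked=A B C E I K L
Mark G: refs=L D I, marked=A B C E G I K L
Mark F: refs=D F A, marked=A B C E F G I K L
Mark J: refs=E D, marked=A B C E F G I J K L
Mark D: refs=I, marked=A B C D E F G I J K L
Unmarked (collected): H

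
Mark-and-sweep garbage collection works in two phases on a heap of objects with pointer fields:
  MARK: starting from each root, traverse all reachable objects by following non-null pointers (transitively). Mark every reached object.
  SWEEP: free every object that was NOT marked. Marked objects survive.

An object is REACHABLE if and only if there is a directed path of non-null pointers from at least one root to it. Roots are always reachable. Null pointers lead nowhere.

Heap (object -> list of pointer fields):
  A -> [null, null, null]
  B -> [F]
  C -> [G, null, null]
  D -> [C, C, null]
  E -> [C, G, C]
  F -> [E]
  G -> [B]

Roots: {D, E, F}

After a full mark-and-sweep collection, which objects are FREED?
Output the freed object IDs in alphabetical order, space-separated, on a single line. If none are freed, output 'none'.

Answer: A

Derivation:
Roots: D E F
Mark D: refs=C C null, marked=D
Mark E: refs=C G C, marked=D E
Mark F: refs=E, marked=D E F
Mark C: refs=G null null, marked=C D E F
Mark G: refs=B, marked=C D E F G
Mark B: refs=F, marked=B C D E F G
Unmarked (collected): A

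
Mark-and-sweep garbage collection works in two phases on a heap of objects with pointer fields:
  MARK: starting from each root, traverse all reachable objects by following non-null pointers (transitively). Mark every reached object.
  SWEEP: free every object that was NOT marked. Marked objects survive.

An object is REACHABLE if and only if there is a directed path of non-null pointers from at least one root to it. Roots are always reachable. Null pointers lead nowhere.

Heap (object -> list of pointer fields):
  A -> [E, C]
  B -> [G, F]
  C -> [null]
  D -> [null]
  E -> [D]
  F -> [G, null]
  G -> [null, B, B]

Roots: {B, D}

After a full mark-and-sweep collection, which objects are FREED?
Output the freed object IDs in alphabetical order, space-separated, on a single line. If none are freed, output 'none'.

Roots: B D
Mark B: refs=G F, marked=B
Mark D: refs=null, marked=B D
Mark G: refs=null B B, marked=B D G
Mark F: refs=G null, marked=B D F G
Unmarked (collected): A C E

Answer: A C E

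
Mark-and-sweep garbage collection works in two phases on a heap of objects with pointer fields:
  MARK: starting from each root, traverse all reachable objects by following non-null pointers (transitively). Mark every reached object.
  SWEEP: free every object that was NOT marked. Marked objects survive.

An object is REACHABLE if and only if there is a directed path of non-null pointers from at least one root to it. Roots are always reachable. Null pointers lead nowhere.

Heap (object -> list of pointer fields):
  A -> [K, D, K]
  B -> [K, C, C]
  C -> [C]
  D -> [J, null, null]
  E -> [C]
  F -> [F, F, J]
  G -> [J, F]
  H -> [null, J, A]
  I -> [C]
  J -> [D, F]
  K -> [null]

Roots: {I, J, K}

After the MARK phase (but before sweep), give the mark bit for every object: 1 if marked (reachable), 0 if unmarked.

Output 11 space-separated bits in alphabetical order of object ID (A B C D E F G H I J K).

Answer: 0 0 1 1 0 1 0 0 1 1 1

Derivation:
Roots: I J K
Mark I: refs=C, marked=I
Mark J: refs=D F, marked=I J
Mark K: refs=null, marked=I J K
Mark C: refs=C, marked=C I J K
Mark D: refs=J null null, marked=C D I J K
Mark F: refs=F F J, marked=C D F I J K
Unmarked (collected): A B E G H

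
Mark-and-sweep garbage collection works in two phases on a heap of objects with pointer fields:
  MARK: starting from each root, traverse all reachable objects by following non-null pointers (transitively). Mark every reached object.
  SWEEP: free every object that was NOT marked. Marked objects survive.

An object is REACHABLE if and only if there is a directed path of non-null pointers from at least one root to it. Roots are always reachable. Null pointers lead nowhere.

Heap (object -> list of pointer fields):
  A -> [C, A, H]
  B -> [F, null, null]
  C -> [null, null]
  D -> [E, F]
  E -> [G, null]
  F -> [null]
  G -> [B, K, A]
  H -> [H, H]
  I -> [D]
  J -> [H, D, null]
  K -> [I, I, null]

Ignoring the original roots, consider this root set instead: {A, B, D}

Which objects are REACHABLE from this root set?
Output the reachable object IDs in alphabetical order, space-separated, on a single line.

Answer: A B C D E F G H I K

Derivation:
Roots: A B D
Mark A: refs=C A H, marked=A
Mark B: refs=F null null, marked=A B
Mark D: refs=E F, marked=A B D
Mark C: refs=null null, marked=A B C D
Mark H: refs=H H, marked=A B C D H
Mark F: refs=null, marked=A B C D F H
Mark E: refs=G null, marked=A B C D E F H
Mark G: refs=B K A, marked=A B C D E F G H
Mark K: refs=I I null, marked=A B C D E F G H K
Mark I: refs=D, marked=A B C D E F G H I K
Unmarked (collected): J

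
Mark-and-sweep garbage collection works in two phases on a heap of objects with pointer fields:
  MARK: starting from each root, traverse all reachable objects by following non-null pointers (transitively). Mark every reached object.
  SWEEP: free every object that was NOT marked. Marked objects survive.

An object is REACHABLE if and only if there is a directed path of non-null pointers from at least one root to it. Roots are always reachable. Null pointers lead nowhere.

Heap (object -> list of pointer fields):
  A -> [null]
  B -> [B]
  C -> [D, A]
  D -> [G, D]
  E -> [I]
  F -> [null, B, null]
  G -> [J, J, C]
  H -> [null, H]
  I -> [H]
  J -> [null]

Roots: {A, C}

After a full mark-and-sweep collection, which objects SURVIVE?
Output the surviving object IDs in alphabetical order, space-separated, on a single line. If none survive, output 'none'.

Answer: A C D G J

Derivation:
Roots: A C
Mark A: refs=null, marked=A
Mark C: refs=D A, marked=A C
Mark D: refs=G D, marked=A C D
Mark G: refs=J J C, marked=A C D G
Mark J: refs=null, marked=A C D G J
Unmarked (collected): B E F H I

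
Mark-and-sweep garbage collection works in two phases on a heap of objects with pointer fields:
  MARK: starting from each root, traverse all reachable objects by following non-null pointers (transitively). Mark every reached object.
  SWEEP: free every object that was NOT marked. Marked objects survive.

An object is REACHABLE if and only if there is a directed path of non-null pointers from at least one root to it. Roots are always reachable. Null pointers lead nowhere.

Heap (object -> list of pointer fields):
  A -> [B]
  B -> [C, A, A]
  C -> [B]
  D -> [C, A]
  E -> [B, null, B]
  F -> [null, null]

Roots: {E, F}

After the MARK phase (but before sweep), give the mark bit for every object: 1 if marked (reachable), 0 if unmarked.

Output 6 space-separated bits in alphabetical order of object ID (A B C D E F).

Answer: 1 1 1 0 1 1

Derivation:
Roots: E F
Mark E: refs=B null B, marked=E
Mark F: refs=null null, marked=E F
Mark B: refs=C A A, marked=B E F
Mark C: refs=B, marked=B C E F
Mark A: refs=B, marked=A B C E F
Unmarked (collected): D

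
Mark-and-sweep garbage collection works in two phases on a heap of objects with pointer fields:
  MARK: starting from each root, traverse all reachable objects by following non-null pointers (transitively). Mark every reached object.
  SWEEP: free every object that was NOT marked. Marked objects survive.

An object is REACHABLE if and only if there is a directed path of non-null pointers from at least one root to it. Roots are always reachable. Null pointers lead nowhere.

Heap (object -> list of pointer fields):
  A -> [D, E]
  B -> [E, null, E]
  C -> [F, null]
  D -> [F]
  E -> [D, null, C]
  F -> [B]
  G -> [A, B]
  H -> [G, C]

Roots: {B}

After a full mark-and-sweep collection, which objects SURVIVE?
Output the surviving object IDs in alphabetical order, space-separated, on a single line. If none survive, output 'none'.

Roots: B
Mark B: refs=E null E, marked=B
Mark E: refs=D null C, marked=B E
Mark D: refs=F, marked=B D E
Mark C: refs=F null, marked=B C D E
Mark F: refs=B, marked=B C D E F
Unmarked (collected): A G H

Answer: B C D E F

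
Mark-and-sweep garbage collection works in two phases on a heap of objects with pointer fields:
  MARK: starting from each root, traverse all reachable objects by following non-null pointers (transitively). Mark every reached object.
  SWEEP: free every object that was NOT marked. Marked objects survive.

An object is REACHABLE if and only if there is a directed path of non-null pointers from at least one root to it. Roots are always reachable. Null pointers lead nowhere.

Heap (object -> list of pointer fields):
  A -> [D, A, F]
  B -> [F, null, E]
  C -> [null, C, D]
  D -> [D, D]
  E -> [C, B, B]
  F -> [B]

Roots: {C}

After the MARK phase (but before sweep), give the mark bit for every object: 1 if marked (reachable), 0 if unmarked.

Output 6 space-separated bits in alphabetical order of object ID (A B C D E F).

Answer: 0 0 1 1 0 0

Derivation:
Roots: C
Mark C: refs=null C D, marked=C
Mark D: refs=D D, marked=C D
Unmarked (collected): A B E F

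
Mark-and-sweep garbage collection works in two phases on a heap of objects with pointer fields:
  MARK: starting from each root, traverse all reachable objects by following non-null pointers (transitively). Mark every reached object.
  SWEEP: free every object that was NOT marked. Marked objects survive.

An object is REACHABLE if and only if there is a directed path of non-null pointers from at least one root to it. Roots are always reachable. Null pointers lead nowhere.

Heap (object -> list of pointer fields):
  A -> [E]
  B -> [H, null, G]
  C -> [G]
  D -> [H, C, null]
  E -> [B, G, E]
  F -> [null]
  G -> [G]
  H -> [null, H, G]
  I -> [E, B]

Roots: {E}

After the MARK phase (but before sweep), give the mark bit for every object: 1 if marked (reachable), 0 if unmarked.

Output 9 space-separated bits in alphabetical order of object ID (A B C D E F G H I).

Answer: 0 1 0 0 1 0 1 1 0

Derivation:
Roots: E
Mark E: refs=B G E, marked=E
Mark B: refs=H null G, marked=B E
Mark G: refs=G, marked=B E G
Mark H: refs=null H G, marked=B E G H
Unmarked (collected): A C D F I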